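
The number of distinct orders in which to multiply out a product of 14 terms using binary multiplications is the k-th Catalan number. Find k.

13

Ways to associate a product of 14 factors correspond to binary trees on 14 leaves, so the count is C_13.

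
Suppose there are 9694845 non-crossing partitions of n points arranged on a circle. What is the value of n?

15

Non-crossing partitions of [n] are counted by C_n; 9694845 = C_15.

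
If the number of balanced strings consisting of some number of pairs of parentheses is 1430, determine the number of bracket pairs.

Balanced strings of n bracket-pairs are counted by C_n. Since C_8 = 1430, the index is 8.

8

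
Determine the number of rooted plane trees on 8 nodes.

A rooted plane tree on 8 nodes has 7 edges, and such trees are counted by C_7.
C_7 = C_6 · 2(2·6+1)/(6+2) = 132 · 26/8 = 429.

429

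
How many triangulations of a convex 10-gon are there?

The number of triangulations of a 10-gon is the Catalan number C_8 (index = sides − 2).
C_8 = 1430.

1430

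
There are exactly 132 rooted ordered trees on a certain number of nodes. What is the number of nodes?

7

Rooted ordered trees on m nodes are counted by C_{m−1}; 132 = C_6.
So the index is 6, and the number of nodes is 6 + 1 = 7.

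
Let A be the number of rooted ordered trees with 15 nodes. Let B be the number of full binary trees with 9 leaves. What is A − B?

2673010

A rooted plane tree on 15 nodes has 14 edges, and such trees are counted by C_14. So A = C_14 = 2674440.
A full binary tree with L leaves has L−1 internal nodes and is counted by C_{L−1}; L = 9 gives C_8. So B = C_8 = 1430.
A − B = 2674440 − 1430 = 2673010.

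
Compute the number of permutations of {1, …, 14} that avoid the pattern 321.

2674440

For any fixed pattern of length 3, the pattern-avoiding permutations of [14] number C_14.
C_14 = 2674440.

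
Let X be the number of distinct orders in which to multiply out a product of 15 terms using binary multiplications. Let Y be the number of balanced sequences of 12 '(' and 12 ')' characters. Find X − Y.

Bracketing 15 factors into binary products is counted by C_{15−1} = C_14. So X = C_14 = 2674440.
With 12 pairs the number of balanced bracket strings is the Catalan number C_12. So Y = C_12 = 208012.
X − Y = 2674440 − 208012 = 2466428.

2466428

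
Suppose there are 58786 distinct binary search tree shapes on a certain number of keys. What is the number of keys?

11

Binary search tree shapes on n keys are counted by C_n. Since C_11 = 58786, the index is 11.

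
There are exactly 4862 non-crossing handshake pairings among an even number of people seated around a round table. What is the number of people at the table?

18

Non-crossing handshake pairings of 2n people are counted by C_n; 4862 = C_9.
So n = 9, and there are 2n = 18 people.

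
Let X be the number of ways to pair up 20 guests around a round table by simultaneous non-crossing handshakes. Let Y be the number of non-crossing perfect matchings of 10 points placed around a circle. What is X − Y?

Non-crossing handshake pairings of 2n people are counted by C_n; 20 people gives n = 10. So X = C_10 = 16796.
Pairing 10 circle points by 5 non-crossing chords gives C_5 matchings. So Y = C_5 = 42.
X − Y = 16796 − 42 = 16754.

16754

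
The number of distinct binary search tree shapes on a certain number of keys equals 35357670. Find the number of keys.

16

Binary search tree shapes on n keys are counted by C_n; 35357670 = C_16.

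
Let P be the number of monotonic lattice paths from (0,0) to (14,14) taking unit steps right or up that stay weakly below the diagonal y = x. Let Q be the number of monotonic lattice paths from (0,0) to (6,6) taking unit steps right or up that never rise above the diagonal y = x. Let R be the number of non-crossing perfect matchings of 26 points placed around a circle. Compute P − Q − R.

1931408

Monotone paths in an n×n grid that stay weakly below the diagonal are counted by C_n; here n = 14. So P = C_14 = 2674440.
Sub-diagonal monotone paths from (0,0) to (6,6) biject with Dyck paths of semilength 6, giving C_6. So Q = C_6 = 132.
Pairing 26 circle points by 13 non-crossing chords gives C_13 matchings. So R = C_13 = 742900.
P − Q − R = 2674440 − 132 − 742900 = 1931408.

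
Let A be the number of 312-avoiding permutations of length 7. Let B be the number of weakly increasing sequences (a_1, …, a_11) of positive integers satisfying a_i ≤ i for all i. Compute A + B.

Permutations of [n] avoiding any single length-3 pattern are counted by C_n; here n = 7. So A = C_7 = 429.
Such sub-staircase sequences of length n are counted by C_n; here n = 11. So B = C_11 = 58786.
A + B = 429 + 58786 = 59215.

59215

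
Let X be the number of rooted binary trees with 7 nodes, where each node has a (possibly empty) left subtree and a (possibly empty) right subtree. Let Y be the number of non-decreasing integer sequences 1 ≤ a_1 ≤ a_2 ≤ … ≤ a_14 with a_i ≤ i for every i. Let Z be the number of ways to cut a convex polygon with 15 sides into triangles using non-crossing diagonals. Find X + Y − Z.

Binary trees (left/right distinguished) on n nodes are counted by C_n; here n = 7. So X = C_7 = 429.
Weakly increasing sequences with a_i ≤ i biject with Dyck paths of semilength 14, so there are C_14. So Y = C_14 = 2674440.
A convex 15-gon is triangulated into 13 triangles, and the number of such triangulations is the Catalan number C_{15−2} = C_13. So Z = C_13 = 742900.
X + Y − Z = 429 + 2674440 − 742900 = 1931969.

1931969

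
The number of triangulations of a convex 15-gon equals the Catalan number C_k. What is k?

13

A convex 15-gon is triangulated into 13 triangles, and the number of such triangulations is the Catalan number C_{15−2} = C_13.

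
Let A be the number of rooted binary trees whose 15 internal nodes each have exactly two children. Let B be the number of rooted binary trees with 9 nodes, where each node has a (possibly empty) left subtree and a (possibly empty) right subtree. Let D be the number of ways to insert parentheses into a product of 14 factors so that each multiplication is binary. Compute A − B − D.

8947083

Full binary trees with n internal nodes are counted by C_n; here n = 15. So A = C_15 = 9694845.
Binary trees (left/right distinguished) on n nodes are counted by C_n; here n = 9. So B = C_9 = 4862.
Ways to associate a product of 14 factors correspond to binary trees on 14 leaves, so the count is C_13. So D = C_13 = 742900.
A − B − D = 9694845 − 4862 − 742900 = 8947083.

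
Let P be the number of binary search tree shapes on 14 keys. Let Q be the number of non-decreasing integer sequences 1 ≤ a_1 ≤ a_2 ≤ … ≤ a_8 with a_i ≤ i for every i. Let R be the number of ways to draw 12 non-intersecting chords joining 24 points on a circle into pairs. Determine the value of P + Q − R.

Binary trees (left/right distinguished) on n nodes are counted by C_n; here n = 14. So P = C_14 = 2674440.
Such sub-staircase sequences of length n are counted by C_n; here n = 8. So Q = C_8 = 1430.
Non-crossing perfect matchings of 2n points on a circle are counted by C_n; with 24 points, n = 12. So R = C_12 = 208012.
P + Q − R = 2674440 + 1430 − 208012 = 2467858.

2467858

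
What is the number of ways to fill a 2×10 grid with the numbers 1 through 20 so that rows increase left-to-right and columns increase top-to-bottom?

16796

Standard Young tableaux of shape 2×n are counted by C_n; here n = 10.
C_10 = 16796.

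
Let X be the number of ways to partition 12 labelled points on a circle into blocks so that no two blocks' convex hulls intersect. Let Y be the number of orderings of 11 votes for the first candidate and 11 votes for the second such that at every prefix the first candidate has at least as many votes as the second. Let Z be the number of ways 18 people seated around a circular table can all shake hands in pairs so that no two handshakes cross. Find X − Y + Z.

Non-crossing partitions of an n-element set are counted by C_n; here n = 12. So X = C_12 = 208012.
Reading a vote for the leader as '(' and for the other as ')' turns such a sequence into a balanced string of 11 pairs, so the count is C_11. So Y = C_11 = 58786.
Non-crossing handshake pairings of 2n people are counted by C_n; 18 people gives n = 9. So Z = C_9 = 4862.
X − Y + Z = 208012 − 58786 + 4862 = 154088.

154088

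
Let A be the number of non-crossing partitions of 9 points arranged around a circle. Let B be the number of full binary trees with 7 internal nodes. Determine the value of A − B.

Non-crossing partitions of an n-element set are counted by C_n; here n = 9. So A = C_9 = 4862.
Full binary trees with n internal nodes are counted by C_n; here n = 7. So B = C_7 = 429.
A − B = 4862 − 429 = 4433.

4433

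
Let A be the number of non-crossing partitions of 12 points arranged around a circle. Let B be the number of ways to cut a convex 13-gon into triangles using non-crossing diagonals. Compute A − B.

149226

Non-crossing partitions of an n-element set are counted by C_n; here n = 12. So A = C_12 = 208012.
The number of triangulations of a 13-gon is the Catalan number C_11 (index = sides − 2). So B = C_11 = 58786.
A − B = 208012 − 58786 = 149226.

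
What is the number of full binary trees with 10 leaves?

4862

A full binary tree with L leaves has L−1 internal nodes and is counted by C_{L−1}; L = 10 gives C_9.
C_9 = C(18,9)/10 = 48620/10 = 4862.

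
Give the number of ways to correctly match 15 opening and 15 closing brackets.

9694845

A balanced arrangement of 15 bracket pairs is a Dyck word of semilength 15, so the count is C_15.
C_15 = C_14 · 2(2·14+1)/(14+2) = 2674440 · 58/16 = 9694845.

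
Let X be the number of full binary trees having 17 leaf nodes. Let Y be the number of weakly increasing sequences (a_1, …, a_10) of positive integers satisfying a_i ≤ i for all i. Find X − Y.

A full binary tree with L leaves has L−1 internal nodes and is counted by C_{L−1}; L = 17 gives C_16. So X = C_16 = 35357670.
Such sub-staircase sequences of length n are counted by C_n; here n = 10. So Y = C_10 = 16796.
X − Y = 35357670 − 16796 = 35340874.

35340874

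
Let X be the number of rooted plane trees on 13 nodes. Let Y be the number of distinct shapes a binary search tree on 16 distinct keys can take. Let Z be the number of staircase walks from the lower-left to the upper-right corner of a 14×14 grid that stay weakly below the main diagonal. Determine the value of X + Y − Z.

32891242

Rooted ordered (plane) trees on m nodes have m−1 edges and are counted by C_{m−1}; m = 13 gives C_12. So X = C_12 = 208012.
Rooted binary trees with 16 nodes (each child slot possibly empty) number C_16. So Y = C_16 = 35357670.
Monotone paths in an n×n grid that stay weakly below the diagonal are counted by C_n; here n = 14. So Z = C_14 = 2674440.
X + Y − Z = 208012 + 35357670 − 2674440 = 32891242.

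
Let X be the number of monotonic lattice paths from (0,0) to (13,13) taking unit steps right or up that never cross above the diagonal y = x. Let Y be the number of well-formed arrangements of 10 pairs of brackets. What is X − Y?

726104

Sub-diagonal monotone paths from (0,0) to (13,13) biject with Dyck paths of semilength 13, giving C_13. So X = C_13 = 742900.
With 10 pairs the number of balanced bracket strings is the Catalan number C_10. So Y = C_10 = 16796.
X − Y = 742900 − 16796 = 726104.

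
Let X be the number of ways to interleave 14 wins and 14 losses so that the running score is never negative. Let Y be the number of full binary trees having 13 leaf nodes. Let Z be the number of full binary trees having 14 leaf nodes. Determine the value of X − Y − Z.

Ballot sequences with n votes each where one side never trails are Dyck words, counted by C_n; here n = 14. So X = C_14 = 2674440.
Full binary trees with 13 leaves have 13−1 = 12 internal nodes, so there are C_12 of them. So Y = C_12 = 208012.
Full binary trees with 14 leaves have 14−1 = 13 internal nodes, so there are C_13 of them. So Z = C_13 = 742900.
X − Y − Z = 2674440 − 208012 − 742900 = 1723528.

1723528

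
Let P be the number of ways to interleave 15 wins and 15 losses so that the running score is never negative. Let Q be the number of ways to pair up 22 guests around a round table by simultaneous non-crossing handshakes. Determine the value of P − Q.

Reading a vote for the leader as '(' and for the other as ')' turns such a sequence into a balanced string of 15 pairs, so the count is C_15. So P = C_15 = 9694845.
Non-crossing handshake pairings of 2n people are counted by C_n; 22 people gives n = 11. So Q = C_11 = 58786.
P − Q = 9694845 − 58786 = 9636059.

9636059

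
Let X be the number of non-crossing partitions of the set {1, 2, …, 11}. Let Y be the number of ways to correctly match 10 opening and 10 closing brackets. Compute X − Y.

41990

The non-crossing partitions of [11] form a lattice of size C_11. So X = C_11 = 58786.
Balanced strings of n pairs of brackets are counted by C_n; here n = 10. So Y = C_10 = 16796.
X − Y = 58786 − 16796 = 41990.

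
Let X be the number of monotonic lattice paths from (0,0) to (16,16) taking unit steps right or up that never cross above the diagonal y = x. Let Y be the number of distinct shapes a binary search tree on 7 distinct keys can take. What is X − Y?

35357241

Sub-diagonal monotone paths from (0,0) to (16,16) biject with Dyck paths of semilength 16, giving C_16. So X = C_16 = 35357670.
There are C_n binary search tree shapes on n keys; with n = 7 that is C_7. So Y = C_7 = 429.
X − Y = 35357670 − 429 = 35357241.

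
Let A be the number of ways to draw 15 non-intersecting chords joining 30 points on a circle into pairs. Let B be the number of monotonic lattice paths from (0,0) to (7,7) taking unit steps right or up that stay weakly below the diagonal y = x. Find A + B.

Pairing 30 circle points by 15 non-crossing chords gives C_15 matchings. So A = C_15 = 9694845.
Sub-diagonal monotone paths from (0,0) to (7,7) biject with Dyck paths of semilength 7, giving C_7. So B = C_7 = 429.
A + B = 9694845 + 429 = 9695274.

9695274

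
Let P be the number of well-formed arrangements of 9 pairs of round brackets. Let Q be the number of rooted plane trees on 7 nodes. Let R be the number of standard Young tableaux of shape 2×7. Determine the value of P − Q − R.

4301

With 9 pairs the number of balanced bracket strings is the Catalan number C_9. So P = C_9 = 4862.
A rooted plane tree on 7 nodes has 6 edges, and such trees are counted by C_6. So Q = C_6 = 132.
By the hook-length formula (or a Dyck-path bijection), SYT of shape 2×7 number C_7. So R = C_7 = 429.
P − Q − R = 4862 − 132 − 429 = 4301.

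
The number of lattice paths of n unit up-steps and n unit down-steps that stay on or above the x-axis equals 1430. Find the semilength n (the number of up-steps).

8

Dyck paths of semilength n are counted by C_n, and C_8 = 1430.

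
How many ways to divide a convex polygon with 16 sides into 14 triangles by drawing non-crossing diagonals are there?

Triangulations of a convex m-gon are counted by C_{m−2}; with m = 16 this is C_14.
C_14 = C_13 · 2(2·13+1)/(13+2) = 742900 · 54/15 = 2674440.

2674440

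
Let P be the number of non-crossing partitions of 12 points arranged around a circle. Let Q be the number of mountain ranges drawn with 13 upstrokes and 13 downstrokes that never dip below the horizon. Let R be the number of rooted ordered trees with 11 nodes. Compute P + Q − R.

The non-crossing partitions of [12] form a lattice of size C_12. So P = C_12 = 208012.
A Dyck path with 13 up-steps and 13 down-steps has semilength 13, so there are C_13 of them. So Q = C_13 = 742900.
A rooted plane tree on 11 nodes has 10 edges, and such trees are counted by C_10. So R = C_10 = 16796.
P + Q − R = 208012 + 742900 − 16796 = 934116.

934116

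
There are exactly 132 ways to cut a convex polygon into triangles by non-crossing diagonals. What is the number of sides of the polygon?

Triangulations of a convex m-gon are counted by C_{m−2}, and C_6 = 132.
So m − 2 = 6, giving m = 8 sides.

8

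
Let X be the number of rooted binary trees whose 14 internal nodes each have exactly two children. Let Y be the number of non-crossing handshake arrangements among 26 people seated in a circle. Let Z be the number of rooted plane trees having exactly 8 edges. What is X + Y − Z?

3415910

Full binary trees with n internal nodes are counted by C_n; here n = 14. So X = C_14 = 2674440.
Non-crossing handshake pairings of 2n people are counted by C_n; 26 people gives n = 13. So Y = C_13 = 742900.
Rooted ordered trees with n edges are counted by C_n; here n = 8. So Z = C_8 = 1430.
X + Y − Z = 2674440 + 742900 − 1430 = 3415910.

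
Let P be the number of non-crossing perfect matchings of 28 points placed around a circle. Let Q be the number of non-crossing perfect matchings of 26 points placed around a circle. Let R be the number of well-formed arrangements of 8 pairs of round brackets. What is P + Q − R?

Non-crossing perfect matchings of 2n points on a circle are counted by C_n; with 28 points, n = 14. So P = C_14 = 2674440.
Non-crossing perfect matchings of 2n points on a circle are counted by C_n; with 26 points, n = 13. So Q = C_13 = 742900.
Balanced strings of n pairs of brackets are counted by C_n; here n = 8. So R = C_8 = 1430.
P + Q − R = 2674440 + 742900 − 1430 = 3415910.

3415910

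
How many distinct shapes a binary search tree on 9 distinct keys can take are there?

Rooted binary trees with 9 nodes (each child slot possibly empty) number C_9.
C_9 = C(18,9)/10 = 48620/10 = 4862.

4862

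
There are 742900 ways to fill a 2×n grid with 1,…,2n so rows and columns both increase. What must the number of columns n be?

13

Standard Young tableaux of shape 2×n are counted by C_n, and C_13 = 742900.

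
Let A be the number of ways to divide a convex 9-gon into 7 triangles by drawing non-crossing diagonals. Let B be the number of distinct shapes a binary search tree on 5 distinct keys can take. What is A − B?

A convex 9-gon is triangulated into 7 triangles, and the number of such triangulations is the Catalan number C_{9−2} = C_7. So A = C_7 = 429.
Rooted binary trees with 5 nodes (each child slot possibly empty) number C_5. So B = C_5 = 42.
A − B = 429 − 42 = 387.

387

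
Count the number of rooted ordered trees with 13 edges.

742900

A rooted plane tree with 13 edges has 14 nodes, and the count is C_13.
C_13 = C_12 · 2(2·12+1)/(12+2) = 208012 · 50/14 = 742900.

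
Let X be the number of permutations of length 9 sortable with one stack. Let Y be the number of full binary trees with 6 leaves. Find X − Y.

4820

Stack-sortable permutations are exactly the 231-avoiding ones, counted by C_n; here n = 9. So X = C_9 = 4862.
A full binary tree with L leaves has L−1 internal nodes and is counted by C_{L−1}; L = 6 gives C_5. So Y = C_5 = 42.
X − Y = 4862 − 42 = 4820.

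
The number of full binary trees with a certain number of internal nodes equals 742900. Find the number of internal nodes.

13

Full binary trees with n internal nodes are counted by C_n, and C_13 = 742900.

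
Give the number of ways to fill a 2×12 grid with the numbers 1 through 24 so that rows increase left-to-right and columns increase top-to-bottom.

208012

By the hook-length formula (or a Dyck-path bijection), SYT of shape 2×12 number C_12.
C_12 = C(24,12)/13 = 2704156/13 = 208012.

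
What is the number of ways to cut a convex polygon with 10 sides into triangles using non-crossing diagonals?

1430

A convex 10-gon is triangulated into 8 triangles, and the number of such triangulations is the Catalan number C_{10−2} = C_8.
C_8 = C(16,8)/9 = 12870/9 = 1430.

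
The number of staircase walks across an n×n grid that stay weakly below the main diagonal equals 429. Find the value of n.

Such diagonal-avoiding paths in an n×n grid are counted by C_n. The Catalan number equal to 429 is C_7.

7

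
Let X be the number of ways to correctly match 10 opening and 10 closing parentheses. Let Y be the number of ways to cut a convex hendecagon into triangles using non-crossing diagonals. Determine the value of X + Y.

21658

With 10 pairs the number of balanced bracket strings is the Catalan number C_10. So X = C_10 = 16796.
A convex 11-gon is triangulated into 9 triangles, and the number of such triangulations is the Catalan number C_{11−2} = C_9. So Y = C_9 = 4862.
X + Y = 16796 + 4862 = 21658.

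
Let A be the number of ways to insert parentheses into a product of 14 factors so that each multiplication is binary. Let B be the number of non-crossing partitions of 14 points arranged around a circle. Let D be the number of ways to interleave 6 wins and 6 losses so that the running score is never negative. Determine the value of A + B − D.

Ways to associate a product of 14 factors correspond to binary trees on 14 leaves, so the count is C_13. So A = C_13 = 742900.
The non-crossing partitions of [14] form a lattice of size C_14. So B = C_14 = 2674440.
Reading a vote for the leader as '(' and for the other as ')' turns such a sequence into a balanced string of 6 pairs, so the count is C_6. So D = C_6 = 132.
A + B − D = 742900 + 2674440 − 132 = 3417208.

3417208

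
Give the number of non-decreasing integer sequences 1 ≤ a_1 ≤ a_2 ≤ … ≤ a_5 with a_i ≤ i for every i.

Weakly increasing sequences with a_i ≤ i biject with Dyck paths of semilength 5, so there are C_5.
C_5 = C(10,5)/6 = 252/6 = 42.

42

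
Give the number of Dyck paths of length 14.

A Dyck path with 7 up-steps and 7 down-steps has semilength 7, so there are C_7 of them.
C_7 = C(14,7)/8 = 3432/8 = 429.

429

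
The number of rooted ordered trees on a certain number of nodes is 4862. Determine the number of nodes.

10

Rooted ordered trees on m nodes are counted by C_{m−1}. Since C_9 = 4862, the index is 9.
So the index is 9, and the number of nodes is 9 + 1 = 10.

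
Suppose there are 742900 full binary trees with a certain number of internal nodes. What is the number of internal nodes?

13

Full binary trees with n internal nodes are counted by C_n; 742900 = C_13.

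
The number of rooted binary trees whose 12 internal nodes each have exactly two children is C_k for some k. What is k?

12

Full binary trees with n internal nodes are counted by C_n; here n = 12.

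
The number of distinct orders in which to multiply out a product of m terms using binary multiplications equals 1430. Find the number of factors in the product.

9

Parenthesizations of m factors are counted by C_{m−1}. Since C_8 = 1430, the index is 8.
So the index is 8, and the number of factors is 8 + 1 = 9.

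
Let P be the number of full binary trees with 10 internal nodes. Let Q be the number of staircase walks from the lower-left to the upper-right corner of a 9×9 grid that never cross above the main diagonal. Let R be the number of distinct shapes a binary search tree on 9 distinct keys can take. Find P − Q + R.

16796

The number of full binary trees on 10 internal nodes is the Catalan number C_10. So P = C_10 = 16796.
Monotone paths in an n×n grid that stay weakly below the diagonal are counted by C_n; here n = 9. So Q = C_9 = 4862.
There are C_n binary search tree shapes on n keys; with n = 9 that is C_9. So R = C_9 = 4862.
P − Q + R = 16796 − 4862 + 4862 = 16796.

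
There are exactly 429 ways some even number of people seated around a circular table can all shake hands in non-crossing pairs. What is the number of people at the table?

14

Non-crossing handshake pairings of 2n people are counted by C_n. Since C_7 = 429, the index is 7.
So n = 7, and there are 2n = 14 people.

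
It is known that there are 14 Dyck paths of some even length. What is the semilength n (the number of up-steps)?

Dyck paths of semilength n are counted by C_n; 14 = C_4.

4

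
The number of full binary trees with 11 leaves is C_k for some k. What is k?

10

Full binary trees with 11 leaves have 11−1 = 10 internal nodes, so there are C_10 of them.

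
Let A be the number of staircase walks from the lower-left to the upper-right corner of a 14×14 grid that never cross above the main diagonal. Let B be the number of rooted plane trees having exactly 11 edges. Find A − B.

2615654

Sub-diagonal monotone paths from (0,0) to (14,14) biject with Dyck paths of semilength 14, giving C_14. So A = C_14 = 2674440.
A rooted plane tree with 11 edges has 12 nodes, and the count is C_11. So B = C_11 = 58786.
A − B = 2674440 − 58786 = 2615654.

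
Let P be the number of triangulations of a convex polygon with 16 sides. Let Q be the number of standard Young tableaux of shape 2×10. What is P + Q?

Triangulations of a convex m-gon are counted by C_{m−2}; with m = 16 this is C_14. So P = C_14 = 2674440.
By the hook-length formula (or a Dyck-path bijection), SYT of shape 2×10 number C_10. So Q = C_10 = 16796.
P + Q = 2674440 + 16796 = 2691236.

2691236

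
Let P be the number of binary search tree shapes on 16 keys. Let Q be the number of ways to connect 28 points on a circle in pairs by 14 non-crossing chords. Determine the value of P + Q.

Rooted binary trees with 16 nodes (each child slot possibly empty) number C_16. So P = C_16 = 35357670.
Pairing 28 circle points by 14 non-crossing chords gives C_14 matchings. So Q = C_14 = 2674440.
P + Q = 35357670 + 2674440 = 38032110.

38032110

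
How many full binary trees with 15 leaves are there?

A full binary tree with L leaves has L−1 internal nodes and is counted by C_{L−1}; L = 15 gives C_14.
C_14 = C(28,14)/15 = 40116600/15 = 2674440.

2674440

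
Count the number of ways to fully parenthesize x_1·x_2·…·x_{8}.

429

Bracketing 8 factors into binary products is counted by C_{8−1} = C_7.
C_7 = 429.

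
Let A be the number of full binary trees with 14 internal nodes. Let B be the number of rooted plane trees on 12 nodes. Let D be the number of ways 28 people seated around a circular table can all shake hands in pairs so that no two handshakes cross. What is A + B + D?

Full binary trees with n internal nodes are counted by C_n; here n = 14. So A = C_14 = 2674440.
Rooted ordered (plane) trees on m nodes have m−1 edges and are counted by C_{m−1}; m = 12 gives C_11. So B = C_11 = 58786.
With 28 = 2·14 people, non-crossing handshake pairings are non-crossing perfect matchings on a circle, counted by C_14. So D = C_14 = 2674440.
A + B + D = 2674440 + 58786 + 2674440 = 5407666.

5407666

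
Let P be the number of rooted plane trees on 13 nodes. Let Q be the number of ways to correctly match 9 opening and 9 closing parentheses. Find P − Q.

203150

Rooted ordered (plane) trees on m nodes have m−1 edges and are counted by C_{m−1}; m = 13 gives C_12. So P = C_12 = 208012.
Balanced strings of n pairs of brackets are counted by C_n; here n = 9. So Q = C_9 = 4862.
P − Q = 208012 − 4862 = 203150.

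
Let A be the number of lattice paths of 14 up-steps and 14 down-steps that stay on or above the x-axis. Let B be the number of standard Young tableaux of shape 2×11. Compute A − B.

2615654

A Dyck path with 14 up-steps and 14 down-steps has semilength 14, so there are C_14 of them. So A = C_14 = 2674440.
Standard Young tableaux of shape 2×n are counted by C_n; here n = 11. So B = C_11 = 58786.
A − B = 2674440 − 58786 = 2615654.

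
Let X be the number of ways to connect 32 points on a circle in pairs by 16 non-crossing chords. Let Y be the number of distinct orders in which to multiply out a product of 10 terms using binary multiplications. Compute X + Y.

35362532

Pairing 32 circle points by 16 non-crossing chords gives C_16 matchings. So X = C_16 = 35357670.
Ways to associate a product of 10 factors correspond to binary trees on 10 leaves, so the count is C_9. So Y = C_9 = 4862.
X + Y = 35357670 + 4862 = 35362532.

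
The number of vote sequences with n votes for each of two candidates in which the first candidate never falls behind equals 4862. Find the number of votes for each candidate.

9

Such ballot sequences with n votes each are counted by C_n; 4862 = C_9.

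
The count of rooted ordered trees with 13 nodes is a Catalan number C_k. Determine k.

Rooted ordered (plane) trees on m nodes have m−1 edges and are counted by C_{m−1}; m = 13 gives C_12.

12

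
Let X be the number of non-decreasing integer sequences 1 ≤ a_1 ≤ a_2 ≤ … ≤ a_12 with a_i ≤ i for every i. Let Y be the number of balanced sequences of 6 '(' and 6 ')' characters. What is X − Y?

207880

Weakly increasing sequences with a_i ≤ i biject with Dyck paths of semilength 12, so there are C_12. So X = C_12 = 208012.
A balanced arrangement of 6 bracket pairs is a Dyck word of semilength 6, so the count is C_6. So Y = C_6 = 132.
X − Y = 208012 − 132 = 207880.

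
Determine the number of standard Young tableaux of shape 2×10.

16796

By the hook-length formula (or a Dyck-path bijection), SYT of shape 2×10 number C_10.
C_10 = C_9 · 2(2·9+1)/(9+2) = 4862 · 38/11 = 16796.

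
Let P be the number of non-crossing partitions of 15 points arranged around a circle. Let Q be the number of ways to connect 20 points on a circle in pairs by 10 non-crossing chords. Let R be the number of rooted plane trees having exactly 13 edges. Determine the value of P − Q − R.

The non-crossing partitions of [15] form a lattice of size C_15. So P = C_15 = 9694845.
Non-crossing perfect matchings of 2n points on a circle are counted by C_n; with 20 points, n = 10. So Q = C_10 = 16796.
Rooted ordered trees with n edges are counted by C_n; here n = 13. So R = C_13 = 742900.
P − Q − R = 9694845 − 16796 − 742900 = 8935149.

8935149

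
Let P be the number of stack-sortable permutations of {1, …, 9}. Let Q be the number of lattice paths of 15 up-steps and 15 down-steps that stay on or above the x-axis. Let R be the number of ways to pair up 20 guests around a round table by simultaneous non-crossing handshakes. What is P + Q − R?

By Knuth's characterisation, the stack-sortable permutations of length 9 are the 231-avoiders, numbering C_9. So P = C_9 = 4862.
Paths of 15 up- and 15 down-steps that never dip below the axis are Dyck paths; their count is C_15. So Q = C_15 = 9694845.
Non-crossing handshake pairings of 2n people are counted by C_n; 20 people gives n = 10. So R = C_10 = 16796.
P + Q − R = 4862 + 9694845 − 16796 = 9682911.

9682911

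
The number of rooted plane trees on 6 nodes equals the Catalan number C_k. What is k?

A rooted plane tree on 6 nodes has 5 edges, and such trees are counted by C_5.

5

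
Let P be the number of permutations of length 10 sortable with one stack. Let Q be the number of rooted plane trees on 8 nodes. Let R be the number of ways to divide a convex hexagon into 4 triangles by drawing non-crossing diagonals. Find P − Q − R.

16353

By Knuth's characterisation, the stack-sortable permutations of length 10 are the 231-avoiders, numbering C_10. So P = C_10 = 16796.
Rooted ordered (plane) trees on m nodes have m−1 edges and are counted by C_{m−1}; m = 8 gives C_7. So Q = C_7 = 429.
The number of triangulations of a 6-gon is the Catalan number C_4 (index = sides − 2). So R = C_4 = 14.
P − Q − R = 16796 − 429 − 14 = 16353.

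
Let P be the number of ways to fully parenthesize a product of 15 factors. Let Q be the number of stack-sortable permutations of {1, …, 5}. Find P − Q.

Bracketing 15 factors into binary products is counted by C_{15−1} = C_14. So P = C_14 = 2674440.
By Knuth's characterisation, the stack-sortable permutations of length 5 are the 231-avoiders, numbering C_5. So Q = C_5 = 42.
P − Q = 2674440 − 42 = 2674398.

2674398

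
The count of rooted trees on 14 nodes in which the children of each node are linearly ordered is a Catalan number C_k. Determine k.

13

A rooted plane tree on 14 nodes has 13 edges, and such trees are counted by C_13.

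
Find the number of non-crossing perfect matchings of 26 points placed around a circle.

742900

Pairing 26 circle points by 13 non-crossing chords gives C_13 matchings.
C_13 = C(26,13)/14 = 10400600/14 = 742900.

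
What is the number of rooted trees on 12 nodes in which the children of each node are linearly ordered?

58786

Rooted ordered (plane) trees on m nodes have m−1 edges and are counted by C_{m−1}; m = 12 gives C_11.
C_11 = 58786.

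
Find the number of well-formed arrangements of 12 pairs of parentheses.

Balanced strings of n pairs of brackets are counted by C_n; here n = 12.
C_12 = C_11 · 2(2·11+1)/(11+2) = 58786 · 46/13 = 208012.

208012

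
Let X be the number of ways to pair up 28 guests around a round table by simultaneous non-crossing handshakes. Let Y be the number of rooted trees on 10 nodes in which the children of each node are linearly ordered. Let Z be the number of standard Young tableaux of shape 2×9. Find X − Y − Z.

2664716

With 28 = 2·14 people, non-crossing handshake pairings are non-crossing perfect matchings on a circle, counted by C_14. So X = C_14 = 2674440.
A rooted plane tree on 10 nodes has 9 edges, and such trees are counted by C_9. So Y = C_9 = 4862.
Standard Young tableaux of shape 2×n are counted by C_n; here n = 9. So Z = C_9 = 4862.
X − Y − Z = 2674440 − 4862 − 4862 = 2664716.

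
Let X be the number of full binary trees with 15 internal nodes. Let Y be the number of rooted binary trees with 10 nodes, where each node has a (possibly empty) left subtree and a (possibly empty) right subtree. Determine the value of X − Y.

Full binary trees with n internal nodes are counted by C_n; here n = 15. So X = C_15 = 9694845.
There are C_n binary search tree shapes on n keys; with n = 10 that is C_10. So Y = C_10 = 16796.
X − Y = 9694845 − 16796 = 9678049.

9678049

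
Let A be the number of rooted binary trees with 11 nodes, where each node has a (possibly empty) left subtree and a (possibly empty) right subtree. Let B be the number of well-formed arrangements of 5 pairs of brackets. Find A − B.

58744

Binary trees (left/right distinguished) on n nodes are counted by C_n; here n = 11. So A = C_11 = 58786.
With 5 pairs the number of balanced bracket strings is the Catalan number C_5. So B = C_5 = 42.
A − B = 58786 − 42 = 58744.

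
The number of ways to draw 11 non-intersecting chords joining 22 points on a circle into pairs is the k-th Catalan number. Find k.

Pairing 22 circle points by 11 non-crossing chords gives C_11 matchings.

11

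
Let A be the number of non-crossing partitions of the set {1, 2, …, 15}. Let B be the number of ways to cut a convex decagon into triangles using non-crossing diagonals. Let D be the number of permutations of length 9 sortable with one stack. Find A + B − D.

9691413

Non-crossing partitions of an n-element set are counted by C_n; here n = 15. So A = C_15 = 9694845.
The number of triangulations of a 10-gon is the Catalan number C_8 (index = sides − 2). So B = C_8 = 1430.
Stack-sortable permutations are exactly the 231-avoiding ones, counted by C_n; here n = 9. So D = C_9 = 4862.
A + B − D = 9694845 + 1430 − 4862 = 9691413.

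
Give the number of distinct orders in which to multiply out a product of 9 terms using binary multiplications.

1430

Parenthesizations of m factors correspond to full binary trees with m leaves, counted by C_{m−1}; m = 9 gives C_8.
C_8 = C(16,8)/9 = 12870/9 = 1430.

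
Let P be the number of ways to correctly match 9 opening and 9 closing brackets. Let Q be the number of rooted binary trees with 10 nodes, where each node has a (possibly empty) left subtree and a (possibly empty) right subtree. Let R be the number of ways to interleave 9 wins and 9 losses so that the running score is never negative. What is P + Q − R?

Balanced strings of n pairs of brackets are counted by C_n; here n = 9. So P = C_9 = 4862.
Rooted binary trees with 10 nodes (each child slot possibly empty) number C_10. So Q = C_10 = 16796.
Reading a vote for the leader as '(' and for the other as ')' turns such a sequence into a balanced string of 9 pairs, so the count is C_9. So R = C_9 = 4862.
P + Q − R = 4862 + 16796 − 4862 = 16796.

16796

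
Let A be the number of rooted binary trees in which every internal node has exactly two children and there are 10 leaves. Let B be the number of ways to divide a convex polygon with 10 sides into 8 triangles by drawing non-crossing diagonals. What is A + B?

6292

A full binary tree with L leaves has L−1 internal nodes and is counted by C_{L−1}; L = 10 gives C_9. So A = C_9 = 4862.
Triangulations of a convex m-gon are counted by C_{m−2}; with m = 10 this is C_8. So B = C_8 = 1430.
A + B = 4862 + 1430 = 6292.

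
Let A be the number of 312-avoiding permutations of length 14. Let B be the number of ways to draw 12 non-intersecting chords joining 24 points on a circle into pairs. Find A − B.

Permutations of [n] avoiding any single length-3 pattern are counted by C_n; here n = 14. So A = C_14 = 2674440.
Pairing 24 circle points by 12 non-crossing chords gives C_12 matchings. So B = C_12 = 208012.
A − B = 2674440 − 208012 = 2466428.

2466428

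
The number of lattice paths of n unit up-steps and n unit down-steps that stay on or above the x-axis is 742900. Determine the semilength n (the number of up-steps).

13

Dyck paths of semilength n are counted by C_n. The Catalan number equal to 742900 is C_13.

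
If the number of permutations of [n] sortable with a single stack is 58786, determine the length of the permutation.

11

Stack-sortable permutations of [n] are counted by C_n. The Catalan number equal to 58786 is C_11.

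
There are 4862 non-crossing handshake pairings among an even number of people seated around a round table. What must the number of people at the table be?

18

Non-crossing handshake pairings of 2n people are counted by C_n. The Catalan number equal to 4862 is C_9.
So n = 9, and there are 2n = 18 people.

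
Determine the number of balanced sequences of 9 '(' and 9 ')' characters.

4862

Balanced strings of n pairs of brackets are counted by C_n; here n = 9.
C_9 = 4862.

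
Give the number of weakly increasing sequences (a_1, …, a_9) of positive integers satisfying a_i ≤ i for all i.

4862

Such sub-staircase sequences of length n are counted by C_n; here n = 9.
C_9 = C_8 · 2(2·8+1)/(8+2) = 1430 · 34/10 = 4862.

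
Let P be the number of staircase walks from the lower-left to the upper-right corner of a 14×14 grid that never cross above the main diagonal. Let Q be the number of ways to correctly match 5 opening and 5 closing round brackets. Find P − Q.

Sub-diagonal monotone paths from (0,0) to (14,14) biject with Dyck paths of semilength 14, giving C_14. So P = C_14 = 2674440.
Balanced strings of n pairs of brackets are counted by C_n; here n = 5. So Q = C_5 = 42.
P − Q = 2674440 − 42 = 2674398.

2674398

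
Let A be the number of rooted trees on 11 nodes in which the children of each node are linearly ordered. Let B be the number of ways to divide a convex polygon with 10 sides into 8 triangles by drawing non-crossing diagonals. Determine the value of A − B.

Rooted ordered (plane) trees on m nodes have m−1 edges and are counted by C_{m−1}; m = 11 gives C_10. So A = C_10 = 16796.
Triangulations of a convex m-gon are counted by C_{m−2}; with m = 10 this is C_8. So B = C_8 = 1430.
A − B = 16796 − 1430 = 15366.

15366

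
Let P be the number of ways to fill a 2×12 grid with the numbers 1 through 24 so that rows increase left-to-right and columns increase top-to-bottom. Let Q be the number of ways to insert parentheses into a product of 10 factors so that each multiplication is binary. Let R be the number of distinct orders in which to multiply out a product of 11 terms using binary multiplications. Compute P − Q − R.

By the hook-length formula (or a Dyck-path bijection), SYT of shape 2×12 number C_12. So P = C_12 = 208012.
Ways to associate a product of 10 factors correspond to binary trees on 10 leaves, so the count is C_9. So Q = C_9 = 4862.
Bracketing 11 factors into binary products is counted by C_{11−1} = C_10. So R = C_10 = 16796.
P − Q − R = 208012 − 4862 − 16796 = 186354.

186354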